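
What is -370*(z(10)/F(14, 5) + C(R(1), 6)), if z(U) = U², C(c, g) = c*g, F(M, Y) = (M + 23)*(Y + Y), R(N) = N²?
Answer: -2320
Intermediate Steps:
F(M, Y) = 2*Y*(23 + M) (F(M, Y) = (23 + M)*(2*Y) = 2*Y*(23 + M))
-370*(z(10)/F(14, 5) + C(R(1), 6)) = -370*(10²/((2*5*(23 + 14))) + 1²*6) = -370*(100/((2*5*37)) + 1*6) = -370*(100/370 + 6) = -370*(100*(1/370) + 6) = -370*(10/37 + 6) = -370*232/37 = -2320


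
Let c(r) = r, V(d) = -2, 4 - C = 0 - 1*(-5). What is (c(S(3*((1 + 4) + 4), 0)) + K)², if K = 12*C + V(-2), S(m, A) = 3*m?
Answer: 4489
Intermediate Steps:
C = -1 (C = 4 - (0 - 1*(-5)) = 4 - (0 + 5) = 4 - 1*5 = 4 - 5 = -1)
K = -14 (K = 12*(-1) - 2 = -12 - 2 = -14)
(c(S(3*((1 + 4) + 4), 0)) + K)² = (3*(3*((1 + 4) + 4)) - 14)² = (3*(3*(5 + 4)) - 14)² = (3*(3*9) - 14)² = (3*27 - 14)² = (81 - 14)² = 67² = 4489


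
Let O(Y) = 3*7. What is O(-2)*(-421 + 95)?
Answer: -6846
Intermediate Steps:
O(Y) = 21
O(-2)*(-421 + 95) = 21*(-421 + 95) = 21*(-326) = -6846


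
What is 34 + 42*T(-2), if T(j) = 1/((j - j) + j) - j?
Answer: 97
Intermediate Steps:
T(j) = 1/j - j (T(j) = 1/(0 + j) - j = 1/j - j)
34 + 42*T(-2) = 34 + 42*(1/(-2) - 1*(-2)) = 34 + 42*(-1/2 + 2) = 34 + 42*(3/2) = 34 + 63 = 97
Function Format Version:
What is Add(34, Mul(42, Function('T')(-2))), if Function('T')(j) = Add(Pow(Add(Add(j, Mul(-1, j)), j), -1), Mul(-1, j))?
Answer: 97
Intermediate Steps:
Function('T')(j) = Add(Pow(j, -1), Mul(-1, j)) (Function('T')(j) = Add(Pow(Add(0, j), -1), Mul(-1, j)) = Add(Pow(j, -1), Mul(-1, j)))
Add(34, Mul(42, Function('T')(-2))) = Add(34, Mul(42, Add(Pow(-2, -1), Mul(-1, -2)))) = Add(34, Mul(42, Add(Rational(-1, 2), 2))) = Add(34, Mul(42, Rational(3, 2))) = Add(34, 63) = 97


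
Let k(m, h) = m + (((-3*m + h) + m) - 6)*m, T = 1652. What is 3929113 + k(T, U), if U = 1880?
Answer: 1568405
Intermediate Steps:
k(m, h) = m + m*(-6 + h - 2*m) (k(m, h) = m + (((h - 3*m) + m) - 6)*m = m + ((h - 2*m) - 6)*m = m + (-6 + h - 2*m)*m = m + m*(-6 + h - 2*m))
3929113 + k(T, U) = 3929113 + 1652*(-5 + 1880 - 2*1652) = 3929113 + 1652*(-5 + 1880 - 3304) = 3929113 + 1652*(-1429) = 3929113 - 2360708 = 1568405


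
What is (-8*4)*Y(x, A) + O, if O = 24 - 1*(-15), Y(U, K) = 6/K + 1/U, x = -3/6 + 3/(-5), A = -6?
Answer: 1101/11 ≈ 100.09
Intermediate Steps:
x = -11/10 (x = -3*1/6 + 3*(-1/5) = -1/2 - 3/5 = -11/10 ≈ -1.1000)
Y(U, K) = 1/U + 6/K (Y(U, K) = 6/K + 1/U = 1/U + 6/K)
O = 39 (O = 24 + 15 = 39)
(-8*4)*Y(x, A) + O = (-8*4)*(1/(-11/10) + 6/(-6)) + 39 = -32*(-10/11 + 6*(-1/6)) + 39 = -32*(-10/11 - 1) + 39 = -32*(-21/11) + 39 = 672/11 + 39 = 1101/11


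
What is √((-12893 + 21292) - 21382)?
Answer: I*√12983 ≈ 113.94*I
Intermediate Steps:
√((-12893 + 21292) - 21382) = √(8399 - 21382) = √(-12983) = I*√12983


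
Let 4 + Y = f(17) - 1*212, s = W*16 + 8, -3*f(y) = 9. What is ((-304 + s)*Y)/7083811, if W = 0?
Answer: 64824/7083811 ≈ 0.0091510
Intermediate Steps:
f(y) = -3 (f(y) = -⅓*9 = -3)
s = 8 (s = 0*16 + 8 = 0 + 8 = 8)
Y = -219 (Y = -4 + (-3 - 1*212) = -4 + (-3 - 212) = -4 - 215 = -219)
((-304 + s)*Y)/7083811 = ((-304 + 8)*(-219))/7083811 = -296*(-219)*(1/7083811) = 64824*(1/7083811) = 64824/7083811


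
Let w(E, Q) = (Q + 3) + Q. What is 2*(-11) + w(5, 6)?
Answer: -7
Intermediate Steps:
w(E, Q) = 3 + 2*Q (w(E, Q) = (3 + Q) + Q = 3 + 2*Q)
2*(-11) + w(5, 6) = 2*(-11) + (3 + 2*6) = -22 + (3 + 12) = -22 + 15 = -7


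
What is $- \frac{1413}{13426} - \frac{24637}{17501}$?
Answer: $- \frac{355505275}{234968426} \approx -1.513$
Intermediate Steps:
$- \frac{1413}{13426} - \frac{24637}{17501} = - \frac{355505275}{234968426}$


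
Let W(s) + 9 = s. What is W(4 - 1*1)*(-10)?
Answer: 60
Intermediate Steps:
W(s) = -9 + s
W(4 - 1*1)*(-10) = (-9 + (4 - 1*1))*(-10) = (-9 + (4 - 1))*(-10) = (-9 + 3)*(-10) = -6*(-10) = 60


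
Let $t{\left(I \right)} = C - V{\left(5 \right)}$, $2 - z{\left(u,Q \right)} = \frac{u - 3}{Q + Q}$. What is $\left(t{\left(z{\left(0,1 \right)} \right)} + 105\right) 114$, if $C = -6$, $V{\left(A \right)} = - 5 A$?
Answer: $14136$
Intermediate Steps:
$z{\left(u,Q \right)} = 2 - \frac{-3 + u}{2 Q}$ ($z{\left(u,Q \right)} = 2 - \frac{u - 3}{Q + Q} = 2 - \frac{-3 + u}{2 Q}$)
$t{\left(I \right)} = 19$ ($t{\left(I \right)} = -6 - \left(-5\right) 5 = -6 - -25 = -6 + 25 = 19$)
$\left(t{\left(z{\left(0,1 \right)} \right)} + 105\right) 114 = \left(19 + 105\right) 114 = 124 \cdot 114 = 14136$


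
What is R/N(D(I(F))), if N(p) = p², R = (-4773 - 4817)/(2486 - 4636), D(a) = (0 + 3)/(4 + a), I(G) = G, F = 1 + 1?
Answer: 3836/215 ≈ 17.842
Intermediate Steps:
F = 2
D(a) = 3/(4 + a)
R = 959/215 (R = -9590/(-2150) = -9590*(-1/2150) = 959/215 ≈ 4.4605)
R/N(D(I(F))) = 959/(215*((3/(4 + 2))²)) = 959/(215*((3/6)²)) = 959/(215*((3*(⅙))²)) = 959/(215*((½)²)) = 959/(215*(¼)) = (959/215)*4 = 3836/215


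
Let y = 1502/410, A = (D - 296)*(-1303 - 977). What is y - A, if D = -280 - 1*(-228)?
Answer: -162654449/205 ≈ -7.9344e+5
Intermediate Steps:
D = -52 (D = -280 + 228 = -52)
A = 793440 (A = (-52 - 296)*(-1303 - 977) = -348*(-2280) = 793440)
y = 751/205 (y = 1502*(1/410) = 751/205 ≈ 3.6634)
y - A = 751/205 - 1*793440 = 751/205 - 793440 = -162654449/205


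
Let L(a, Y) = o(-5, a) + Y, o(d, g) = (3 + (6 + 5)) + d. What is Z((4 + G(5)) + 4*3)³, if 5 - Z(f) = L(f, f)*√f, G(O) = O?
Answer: 283625 - 569250*√21 ≈ -2.3250e+6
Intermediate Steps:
o(d, g) = 14 + d (o(d, g) = (3 + 11) + d = 14 + d)
L(a, Y) = 9 + Y (L(a, Y) = (14 - 5) + Y = 9 + Y)
Z(f) = 5 - √f*(9 + f) (Z(f) = 5 - (9 + f)*√f = 5 - √f*(9 + f))
Z((4 + G(5)) + 4*3)³ = (5 - √((4 + 5) + 4*3)*(9 + ((4 + 5) + 4*3)))³ = (5 - √(9 + 12)*(9 + (9 + 12)))³ = (5 - √21*(9 + 21))³ = (5 - 1*√21*30)³ = (5 - 30*√21)³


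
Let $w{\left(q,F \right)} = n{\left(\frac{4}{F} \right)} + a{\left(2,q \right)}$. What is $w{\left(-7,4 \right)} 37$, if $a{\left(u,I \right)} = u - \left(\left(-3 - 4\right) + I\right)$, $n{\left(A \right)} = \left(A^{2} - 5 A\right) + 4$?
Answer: $592$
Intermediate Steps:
$n{\left(A \right)} = 4 + A^{2} - 5 A$
$a{\left(u,I \right)} = 7 + u - I$ ($a{\left(u,I \right)} = u - \left(-7 + I\right) = 7 + u - I$)
$w{\left(q,F \right)} = 13 - q - \frac{20}{F} + \frac{16}{F^{2}}$ ($w{\left(q,F \right)} = \left(4 + \left(\frac{4}{F}\right)^{2} - 5 \frac{4}{F}\right) + \left(7 + 2 - q\right) = \left(4 + \frac{16}{F^{2}} - \frac{20}{F}\right) - \left(-9 + q\right) = \left(4 - \frac{20}{F} + \frac{16}{F^{2}}\right) - \left(-9 + q\right) = 13 - q - \frac{20}{F} + \frac{16}{F^{2}}$)
$w{\left(-7,4 \right)} 37 = \left(13 - -7 - \frac{20}{4} + \frac{16}{16}\right) 37 = \left(13 + 7 - 5 + 16 \cdot \frac{1}{16}\right) 37 = \left(13 + 7 - 5 + 1\right) 37 = 16 \cdot 37 = 592$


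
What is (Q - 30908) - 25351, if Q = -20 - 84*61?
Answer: -61403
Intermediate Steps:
Q = -5144 (Q = -20 - 5124 = -5144)
(Q - 30908) - 25351 = (-5144 - 30908) - 25351 = -36052 - 25351 = -61403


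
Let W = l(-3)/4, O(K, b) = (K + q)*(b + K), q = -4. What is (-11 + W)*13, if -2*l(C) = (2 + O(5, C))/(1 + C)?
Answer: -559/4 ≈ -139.75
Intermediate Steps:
O(K, b) = (-4 + K)*(K + b) (O(K, b) = (K - 4)*(b + K) = (-4 + K)*(K + b))
l(C) = -(7 + C)/(2*(1 + C)) (l(C) = -(2 + (5² - 4*5 - 4*C + 5*C))/(2*(1 + C)) = -(2 + (25 - 20 - 4*C + 5*C))/(2*(1 + C)) = -(2 + (5 + C))/(2*(1 + C)) = -(7 + C)/(2*(1 + C)))
W = ¼ (W = ((-7 - 1*(-3))/(2*(1 - 3)))/4 = ((½)*(-7 + 3)/(-2))*(¼) = ((½)*(-½)*(-4))*(¼) = 1*(¼) = ¼ ≈ 0.25000)
(-11 + W)*13 = (-11 + ¼)*13 = -43/4*13 = -559/4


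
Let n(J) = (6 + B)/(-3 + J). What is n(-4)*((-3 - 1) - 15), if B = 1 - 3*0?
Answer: 19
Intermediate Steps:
B = 1 (B = 1 + 0 = 1)
n(J) = 7/(-3 + J) (n(J) = (6 + 1)/(-3 + J) = 7/(-3 + J))
n(-4)*((-3 - 1) - 15) = (7/(-3 - 4))*((-3 - 1) - 15) = (7/(-7))*(-4 - 15) = (7*(-⅐))*(-19) = -1*(-19) = 19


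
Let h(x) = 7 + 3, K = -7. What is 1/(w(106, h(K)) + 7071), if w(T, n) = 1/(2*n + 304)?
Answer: 324/2291005 ≈ 0.00014142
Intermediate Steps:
h(x) = 10
w(T, n) = 1/(304 + 2*n)
1/(w(106, h(K)) + 7071) = 1/(1/(2*(152 + 10)) + 7071) = 1/((½)/162 + 7071) = 1/((½)*(1/162) + 7071) = 1/(1/324 + 7071) = 1/(2291005/324) = 324/2291005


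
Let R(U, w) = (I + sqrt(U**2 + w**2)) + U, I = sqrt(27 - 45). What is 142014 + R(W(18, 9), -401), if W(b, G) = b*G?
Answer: 142176 + sqrt(187045) + 3*I*sqrt(2) ≈ 1.4261e+5 + 4.2426*I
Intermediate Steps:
I = 3*I*sqrt(2) (I = sqrt(-18) = 3*I*sqrt(2) ≈ 4.2426*I)
W(b, G) = G*b
R(U, w) = U + sqrt(U**2 + w**2) + 3*I*sqrt(2) (R(U, w) = (3*I*sqrt(2) + sqrt(U**2 + w**2)) + U = (sqrt(U**2 + w**2) + 3*I*sqrt(2)) + U = U + sqrt(U**2 + w**2) + 3*I*sqrt(2))
142014 + R(W(18, 9), -401) = 142014 + (9*18 + sqrt((9*18)**2 + (-401)**2) + 3*I*sqrt(2)) = 142014 + (162 + sqrt(162**2 + 160801) + 3*I*sqrt(2)) = 142014 + (162 + sqrt(26244 + 160801) + 3*I*sqrt(2)) = 142014 + (162 + sqrt(187045) + 3*I*sqrt(2)) = 142176 + sqrt(187045) + 3*I*sqrt(2)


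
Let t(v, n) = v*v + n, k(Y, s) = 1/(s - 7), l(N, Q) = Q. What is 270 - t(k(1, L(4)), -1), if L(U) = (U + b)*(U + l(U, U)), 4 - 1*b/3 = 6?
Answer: 143358/529 ≈ 271.00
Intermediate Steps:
b = -6 (b = 12 - 3*6 = 12 - 18 = -6)
L(U) = 2*U*(-6 + U) (L(U) = (U - 6)*(U + U) = (-6 + U)*(2*U) = 2*U*(-6 + U))
k(Y, s) = 1/(-7 + s)
t(v, n) = n + v² (t(v, n) = v² + n = n + v²)
270 - t(k(1, L(4)), -1) = 270 - (-1 + (1/(-7 + 2*4*(-6 + 4)))²) = 270 - (-1 + (1/(-7 + 2*4*(-2)))²) = 270 - (-1 + (1/(-7 - 16))²) = 270 - (-1 + (1/(-23))²) = 270 - (-1 + (-1/23)²) = 270 - (-1 + 1/529) = 270 - 1*(-528/529) = 270 + 528/529 = 143358/529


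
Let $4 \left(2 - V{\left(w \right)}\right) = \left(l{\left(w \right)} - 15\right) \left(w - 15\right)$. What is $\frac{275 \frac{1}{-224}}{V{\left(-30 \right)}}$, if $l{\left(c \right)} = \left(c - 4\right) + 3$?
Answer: $\frac{275}{115472} \approx 0.0023815$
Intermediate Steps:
$l{\left(c \right)} = -1 + c$ ($l{\left(c \right)} = \left(-4 + c\right) + 3 = -1 + c$)
$V{\left(w \right)} = 2 - \frac{\left(-16 + w\right) \left(-15 + w\right)}{4}$ ($V{\left(w \right)} = 2 - \frac{\left(\left(-1 + w\right) - 15\right) \left(w - 15\right)}{4} = 2 - \frac{\left(-16 + w\right) \left(-15 + w\right)}{4}$)
$\frac{275 \frac{1}{-224}}{V{\left(-30 \right)}} = \frac{275 \frac{1}{-224}}{-58 - \frac{\left(-30\right)^{2}}{4} + \frac{31}{4} \left(-30\right)} = \frac{275 \left(- \frac{1}{224}\right)}{-58 - 225 - \frac{465}{2}} = - \frac{275}{224 \left(-58 - 225 - \frac{465}{2}\right)} = - \frac{275}{224 \left(- \frac{1031}{2}\right)} = \left(- \frac{275}{224}\right) \left(- \frac{2}{1031}\right) = \frac{275}{115472}$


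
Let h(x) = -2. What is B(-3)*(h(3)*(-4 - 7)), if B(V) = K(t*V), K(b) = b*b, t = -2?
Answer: 792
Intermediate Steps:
K(b) = b²
B(V) = 4*V² (B(V) = (-2*V)² = 4*V²)
B(-3)*(h(3)*(-4 - 7)) = (4*(-3)²)*(-2*(-4 - 7)) = (4*9)*(-2*(-11)) = 36*22 = 792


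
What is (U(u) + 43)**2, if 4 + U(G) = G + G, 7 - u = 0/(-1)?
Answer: 2809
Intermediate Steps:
u = 7 (u = 7 - 0/(-1) = 7 - 0*(-1) = 7 - 1*0 = 7 + 0 = 7)
U(G) = -4 + 2*G (U(G) = -4 + (G + G) = -4 + 2*G)
(U(u) + 43)**2 = ((-4 + 2*7) + 43)**2 = ((-4 + 14) + 43)**2 = (10 + 43)**2 = 53**2 = 2809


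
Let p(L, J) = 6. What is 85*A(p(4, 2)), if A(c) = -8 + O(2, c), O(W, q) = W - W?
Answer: -680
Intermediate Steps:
O(W, q) = 0
A(c) = -8 (A(c) = -8 + 0 = -8)
85*A(p(4, 2)) = 85*(-8) = -680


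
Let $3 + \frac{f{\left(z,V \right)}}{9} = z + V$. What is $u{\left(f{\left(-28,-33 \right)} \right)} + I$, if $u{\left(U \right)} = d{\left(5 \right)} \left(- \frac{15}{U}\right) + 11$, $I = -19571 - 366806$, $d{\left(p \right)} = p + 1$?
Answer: $- \frac{12363707}{32} \approx -3.8637 \cdot 10^{5}$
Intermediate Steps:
$d{\left(p \right)} = 1 + p$
$f{\left(z,V \right)} = -27 + 9 V + 9 z$ ($f{\left(z,V \right)} = -27 + 9 \left(z + V\right) = -27 + 9 \left(V + z\right) = -27 + \left(9 V + 9 z\right) = -27 + 9 V + 9 z$)
$I = -386377$
$u{\left(U \right)} = 11 - \frac{90}{U}$ ($u{\left(U \right)} = \left(1 + 5\right) \left(- \frac{15}{U}\right) + 11 = 6 \left(- \frac{15}{U}\right) + 11 = - \frac{90}{U} + 11 = 11 - \frac{90}{U}$)
$u{\left(f{\left(-28,-33 \right)} \right)} + I = \left(11 - \frac{90}{-27 + 9 \left(-33\right) + 9 \left(-28\right)}\right) - 386377 = \left(11 - \frac{90}{-27 - 297 - 252}\right) - 386377 = \left(11 - \frac{90}{-576}\right) - 386377 = \left(11 - - \frac{5}{32}\right) - 386377 = \left(11 + \frac{5}{32}\right) - 386377 = \frac{357}{32} - 386377 = - \frac{12363707}{32}$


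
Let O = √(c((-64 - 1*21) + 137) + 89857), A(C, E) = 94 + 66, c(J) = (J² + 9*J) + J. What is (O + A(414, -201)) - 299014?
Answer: -298854 + √93081 ≈ -2.9855e+5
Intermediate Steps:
c(J) = J² + 10*J
A(C, E) = 160
O = √93081 (O = √(((-64 - 1*21) + 137)*(10 + ((-64 - 1*21) + 137)) + 89857) = √(((-64 - 21) + 137)*(10 + ((-64 - 21) + 137)) + 89857) = √((-85 + 137)*(10 + (-85 + 137)) + 89857) = √(52*(10 + 52) + 89857) = √(52*62 + 89857) = √(3224 + 89857) = √93081 ≈ 305.09)
(O + A(414, -201)) - 299014 = (√93081 + 160) - 299014 = (160 + √93081) - 299014 = -298854 + √93081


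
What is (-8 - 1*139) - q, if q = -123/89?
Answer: -12960/89 ≈ -145.62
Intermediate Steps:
q = -123/89 (q = -123*1/89 = -123/89 ≈ -1.3820)
(-8 - 1*139) - q = (-8 - 1*139) - 1*(-123/89) = (-8 - 139) + 123/89 = -147 + 123/89 = -12960/89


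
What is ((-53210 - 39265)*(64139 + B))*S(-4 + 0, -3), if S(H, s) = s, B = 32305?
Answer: 26755976700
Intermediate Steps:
((-53210 - 39265)*(64139 + B))*S(-4 + 0, -3) = ((-53210 - 39265)*(64139 + 32305))*(-3) = -92475*96444*(-3) = -8918658900*(-3) = 26755976700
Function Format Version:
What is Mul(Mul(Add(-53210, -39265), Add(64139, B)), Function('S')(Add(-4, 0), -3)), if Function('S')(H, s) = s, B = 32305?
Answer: 26755976700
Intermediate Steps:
Mul(Mul(Add(-53210, -39265), Add(64139, B)), Function('S')(Add(-4, 0), -3)) = Mul(Mul(Add(-53210, -39265), Add(64139, 32305)), -3) = Mul(Mul(-92475, 96444), -3) = Mul(-8918658900, -3) = 26755976700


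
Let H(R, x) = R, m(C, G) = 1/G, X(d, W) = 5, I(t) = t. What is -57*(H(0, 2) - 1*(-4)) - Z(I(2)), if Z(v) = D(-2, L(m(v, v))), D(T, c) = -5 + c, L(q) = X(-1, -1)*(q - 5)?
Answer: -401/2 ≈ -200.50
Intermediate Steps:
L(q) = -25 + 5*q (L(q) = 5*(q - 5) = 5*(-5 + q) = -25 + 5*q)
Z(v) = -30 + 5/v (Z(v) = -5 + (-25 + 5/v) = -30 + 5/v)
-57*(H(0, 2) - 1*(-4)) - Z(I(2)) = -57*(0 - 1*(-4)) - (-30 + 5/2) = -57*(0 + 4) - (-30 + 5*(½)) = -57*4 - (-30 + 5/2) = -228 - 1*(-55/2) = -228 + 55/2 = -401/2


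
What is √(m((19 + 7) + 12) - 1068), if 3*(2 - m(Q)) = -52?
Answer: 11*I*√78/3 ≈ 32.383*I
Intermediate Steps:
m(Q) = 58/3 (m(Q) = 2 - ⅓*(-52) = 2 + 52/3 = 58/3)
√(m((19 + 7) + 12) - 1068) = √(58/3 - 1068) = √(-3146/3) = 11*I*√78/3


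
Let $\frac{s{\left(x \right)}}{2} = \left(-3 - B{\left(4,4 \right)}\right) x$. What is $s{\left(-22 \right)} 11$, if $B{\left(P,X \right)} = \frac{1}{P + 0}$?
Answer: $1573$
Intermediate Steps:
$B{\left(P,X \right)} = \frac{1}{P}$
$s{\left(x \right)} = - \frac{13 x}{2}$ ($s{\left(x \right)} = 2 \left(-3 + \left(0 - \frac{1}{4}\right)\right) x = 2 \left(-3 - \frac{1}{4}\right) x = 2 \left(- \frac{13 x}{4}\right) = - \frac{13 x}{2}$)
$s{\left(-22 \right)} 11 = \left(- \frac{13}{2}\right) \left(-22\right) 11 = 143 \cdot 11 = 1573$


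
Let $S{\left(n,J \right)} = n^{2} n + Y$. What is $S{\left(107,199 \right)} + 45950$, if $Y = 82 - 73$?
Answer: $1271002$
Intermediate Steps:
$Y = 9$
$S{\left(n,J \right)} = 9 + n^{3}$ ($S{\left(n,J \right)} = n^{2} n + 9 = n^{3} + 9 = 9 + n^{3}$)
$S{\left(107,199 \right)} + 45950 = \left(9 + 107^{3}\right) + 45950 = \left(9 + 1225043\right) + 45950 = 1225052 + 45950 = 1271002$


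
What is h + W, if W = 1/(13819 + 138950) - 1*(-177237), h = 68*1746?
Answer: 45214277086/152769 ≈ 2.9597e+5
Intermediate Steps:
h = 118728
W = 27076319254/152769 (W = 1/152769 + 177237 = 27076319254/152769 ≈ 1.7724e+5)
h + W = 118728 + 27076319254/152769 = 45214277086/152769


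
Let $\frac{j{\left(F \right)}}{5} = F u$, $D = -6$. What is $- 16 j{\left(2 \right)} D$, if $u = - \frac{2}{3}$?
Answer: $-640$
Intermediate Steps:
$u = - \frac{2}{3}$ ($u = \left(-2\right) \frac{1}{3} = - \frac{2}{3} \approx -0.66667$)
$j{\left(F \right)} = - \frac{10 F}{3}$ ($j{\left(F \right)} = 5 F \left(- \frac{2}{3}\right) = 5 \left(- \frac{2 F}{3}\right) = - \frac{10 F}{3}$)
$- 16 j{\left(2 \right)} D = - 16 \left(\left(- \frac{10}{3}\right) 2\right) \left(-6\right) = \left(-16\right) \left(- \frac{20}{3}\right) \left(-6\right) = \frac{320}{3} \left(-6\right) = -640$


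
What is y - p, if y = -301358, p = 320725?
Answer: -622083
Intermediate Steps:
y - p = -301358 - 1*320725 = -301358 - 320725 = -622083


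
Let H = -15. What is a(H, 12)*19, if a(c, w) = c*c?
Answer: 4275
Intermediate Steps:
a(c, w) = c²
a(H, 12)*19 = (-15)²*19 = 225*19 = 4275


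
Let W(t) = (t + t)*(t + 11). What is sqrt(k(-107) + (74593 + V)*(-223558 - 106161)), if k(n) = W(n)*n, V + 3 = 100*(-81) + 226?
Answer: 2*I*sqrt(5499932753) ≈ 1.4832e+5*I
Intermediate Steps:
W(t) = 2*t*(11 + t) (W(t) = (2*t)*(11 + t) = 2*t*(11 + t))
V = -7877 (V = -3 + (100*(-81) + 226) = -3 + (-8100 + 226) = -3 - 7874 = -7877)
k(n) = 2*n**2*(11 + n) (k(n) = (2*n*(11 + n))*n = 2*n**2*(11 + n))
sqrt(k(-107) + (74593 + V)*(-223558 - 106161)) = sqrt(2*(-107)**2*(11 - 107) + (74593 - 7877)*(-223558 - 106161)) = sqrt(2*11449*(-96) + 66716*(-329719)) = sqrt(-2198208 - 21997532804) = sqrt(-21999731012) = 2*I*sqrt(5499932753)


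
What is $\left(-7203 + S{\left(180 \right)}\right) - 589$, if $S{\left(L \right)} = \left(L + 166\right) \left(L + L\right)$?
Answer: $116768$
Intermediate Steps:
$S{\left(L \right)} = 2 L \left(166 + L\right)$ ($S{\left(L \right)} = \left(166 + L\right) 2 L = 2 L \left(166 + L\right)$)
$\left(-7203 + S{\left(180 \right)}\right) - 589 = \left(-7203 + 2 \cdot 180 \left(166 + 180\right)\right) - 589 = \left(-7203 + 2 \cdot 180 \cdot 346\right) - 589 = \left(-7203 + 124560\right) - 589 = 117357 - 589 = 116768$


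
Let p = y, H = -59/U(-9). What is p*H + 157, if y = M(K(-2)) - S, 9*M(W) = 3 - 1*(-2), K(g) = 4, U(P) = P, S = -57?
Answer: 43279/81 ≈ 534.31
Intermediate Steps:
H = 59/9 (H = -59/(-9) = -59*(-⅑) = 59/9 ≈ 6.5556)
M(W) = 5/9 (M(W) = (3 - 1*(-2))/9 = (3 + 2)/9 = (⅑)*5 = 5/9)
y = 518/9 (y = 5/9 - 1*(-57) = 5/9 + 57 = 518/9 ≈ 57.556)
p = 518/9 ≈ 57.556
p*H + 157 = (518/9)*(59/9) + 157 = 30562/81 + 157 = 43279/81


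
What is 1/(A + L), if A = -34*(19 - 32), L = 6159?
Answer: 1/6601 ≈ 0.00015149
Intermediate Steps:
A = 442 (A = -34*(-13) = 442)
1/(A + L) = 1/(442 + 6159) = 1/6601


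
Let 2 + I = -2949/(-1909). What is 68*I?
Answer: -59092/1909 ≈ -30.954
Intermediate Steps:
I = -869/1909 (I = -2 - 2949/(-1909) = -2 - 2949*(-1/1909) = -2 + 2949/1909 = -869/1909 ≈ -0.45521)
68*I = 68*(-869/1909) = -59092/1909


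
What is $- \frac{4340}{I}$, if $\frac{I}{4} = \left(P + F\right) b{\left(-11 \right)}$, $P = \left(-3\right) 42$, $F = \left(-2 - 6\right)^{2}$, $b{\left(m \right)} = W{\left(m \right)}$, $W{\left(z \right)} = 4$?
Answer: $\frac{35}{8} \approx 4.375$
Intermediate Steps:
$b{\left(m \right)} = 4$
$F = 64$ ($F = \left(-8\right)^{2} = 64$)
$P = -126$
$I = -992$ ($I = 4 \left(-126 + 64\right) 4 = 4 \left(\left(-62\right) 4\right) = 4 \left(-248\right) = -992$)
$- \frac{4340}{I} = - \frac{4340}{-992} = \left(-4340\right) \left(- \frac{1}{992}\right) = \frac{35}{8}$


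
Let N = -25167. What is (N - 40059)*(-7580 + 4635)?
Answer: 192090570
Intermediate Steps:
(N - 40059)*(-7580 + 4635) = (-25167 - 40059)*(-7580 + 4635) = -65226*(-2945) = 192090570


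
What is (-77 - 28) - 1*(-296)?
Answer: 191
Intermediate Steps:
(-77 - 28) - 1*(-296) = -105 + 296 = 191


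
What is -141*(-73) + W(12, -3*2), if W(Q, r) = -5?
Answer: 10288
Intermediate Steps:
-141*(-73) + W(12, -3*2) = -141*(-73) - 5 = 10293 - 5 = 10288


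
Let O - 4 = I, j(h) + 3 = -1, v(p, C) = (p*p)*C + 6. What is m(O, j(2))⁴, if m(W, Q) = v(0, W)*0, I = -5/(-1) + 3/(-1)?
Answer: 0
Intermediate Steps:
v(p, C) = 6 + C*p² (v(p, C) = p²*C + 6 = C*p² + 6 = 6 + C*p²)
j(h) = -4 (j(h) = -3 - 1 = -4)
I = 2 (I = -5*(-1) + 3*(-1) = 5 - 3 = 2)
O = 6 (O = 4 + 2 = 6)
m(W, Q) = 0 (m(W, Q) = (6 + W*0²)*0 = (6 + W*0)*0 = (6 + 0)*0 = 6*0 = 0)
m(O, j(2))⁴ = 0⁴ = 0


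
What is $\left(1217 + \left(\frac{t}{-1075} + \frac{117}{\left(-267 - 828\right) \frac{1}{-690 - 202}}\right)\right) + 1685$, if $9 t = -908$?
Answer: $\frac{2116991114}{706275} \approx 2997.4$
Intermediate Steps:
$t = - \frac{908}{9}$ ($t = \frac{1}{9} \left(-908\right) = - \frac{908}{9} \approx -100.89$)
$\left(1217 + \left(\frac{t}{-1075} + \frac{117}{\left(-267 - 828\right) \frac{1}{-690 - 202}}\right)\right) + 1685 = \left(1217 - \left(- \frac{908}{9675} - 117 \frac{-690 - 202}{-267 - 828}\right)\right) + 1685 = \left(1217 - \left(- \frac{908}{9675} - \frac{117}{\left(-1095\right) \frac{1}{-892}}\right)\right) + 1685 = \left(1217 + \left(\frac{908}{9675} + \frac{117}{\left(-1095\right) \left(- \frac{1}{892}\right)}\right)\right) + 1685 = \left(1217 + \left(\frac{908}{9675} + \frac{117}{\frac{1095}{892}}\right)\right) + 1685 = \left(1217 + \left(\frac{908}{9675} + 117 \cdot \frac{892}{1095}\right)\right) + 1685 = \left(1217 + \left(\frac{908}{9675} + \frac{34788}{365}\right)\right) + 1685 = \left(1217 + \frac{67381064}{706275}\right) + 1685 = \frac{926917739}{706275} + 1685 = \frac{2116991114}{706275}$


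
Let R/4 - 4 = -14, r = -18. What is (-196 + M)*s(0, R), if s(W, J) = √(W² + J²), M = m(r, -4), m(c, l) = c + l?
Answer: -8720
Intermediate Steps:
R = -40 (R = 16 + 4*(-14) = 16 - 56 = -40)
M = -22 (M = -18 - 4 = -22)
s(W, J) = √(J² + W²)
(-196 + M)*s(0, R) = (-196 - 22)*√((-40)² + 0²) = -218*√(1600 + 0) = -218*√1600 = -218*40 = -8720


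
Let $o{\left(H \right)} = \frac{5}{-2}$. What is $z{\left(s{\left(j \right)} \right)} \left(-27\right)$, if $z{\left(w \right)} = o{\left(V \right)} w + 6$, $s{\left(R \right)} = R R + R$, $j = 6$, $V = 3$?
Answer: $2673$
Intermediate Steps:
$o{\left(H \right)} = - \frac{5}{2}$ ($o{\left(H \right)} = 5 \left(- \frac{1}{2}\right) = - \frac{5}{2}$)
$s{\left(R \right)} = R + R^{2}$ ($s{\left(R \right)} = R^{2} + R = R + R^{2}$)
$z{\left(w \right)} = 6 - \frac{5 w}{2}$ ($z{\left(w \right)} = - \frac{5 w}{2} + 6 = 6 - \frac{5 w}{2}$)
$z{\left(s{\left(j \right)} \right)} \left(-27\right) = \left(6 - \frac{5 \cdot 6 \left(1 + 6\right)}{2}\right) \left(-27\right) = \left(6 - \frac{5 \cdot 6 \cdot 7}{2}\right) \left(-27\right) = \left(6 - 105\right) \left(-27\right) = \left(-99\right) \left(-27\right) = 2673$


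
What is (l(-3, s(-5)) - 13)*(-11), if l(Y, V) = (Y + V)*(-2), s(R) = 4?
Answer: 165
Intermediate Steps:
l(Y, V) = -2*V - 2*Y (l(Y, V) = (V + Y)*(-2) = -2*V - 2*Y)
(l(-3, s(-5)) - 13)*(-11) = ((-2*4 - 2*(-3)) - 13)*(-11) = ((-8 + 6) - 13)*(-11) = (-2 - 13)*(-11) = -15*(-11) = 165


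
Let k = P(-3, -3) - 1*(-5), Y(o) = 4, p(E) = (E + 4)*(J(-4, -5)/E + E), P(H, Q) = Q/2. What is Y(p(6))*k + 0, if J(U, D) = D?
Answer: 14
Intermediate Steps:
P(H, Q) = Q/2 (P(H, Q) = Q*(½) = Q/2)
p(E) = (4 + E)*(E - 5/E) (p(E) = (E + 4)*(-5/E + E) = (4 + E)*(E - 5/E))
k = 7/2 (k = (½)*(-3) - 1*(-5) = -3/2 + 5 = 7/2 ≈ 3.5000)
Y(p(6))*k + 0 = 4*(7/2) + 0 = 14 + 0 = 14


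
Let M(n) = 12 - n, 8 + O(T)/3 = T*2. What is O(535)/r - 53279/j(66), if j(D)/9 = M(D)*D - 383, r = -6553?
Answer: 235961009/232782219 ≈ 1.0137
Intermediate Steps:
O(T) = -24 + 6*T (O(T) = -24 + 3*(T*2) = -24 + 3*(2*T) = -24 + 6*T)
j(D) = -3447 + 9*D*(12 - D) (j(D) = 9*((12 - D)*D - 383) = 9*(D*(12 - D) - 383) = 9*(-383 + D*(12 - D)) = -3447 + 9*D*(12 - D))
O(535)/r - 53279/j(66) = (-24 + 6*535)/(-6553) - 53279/(-3447 - 9*66*(-12 + 66)) = (-24 + 3210)*(-1/6553) - 53279/(-3447 - 9*66*54) = 3186*(-1/6553) - 53279/(-3447 - 32076) = -3186/6553 - 53279/(-35523) = -3186/6553 - 53279*(-1/35523) = -3186/6553 + 53279/35523 = 235961009/232782219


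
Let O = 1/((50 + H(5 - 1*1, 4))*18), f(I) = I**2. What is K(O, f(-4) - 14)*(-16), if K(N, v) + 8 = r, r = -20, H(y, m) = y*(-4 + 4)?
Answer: 448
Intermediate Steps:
H(y, m) = 0 (H(y, m) = y*0 = 0)
O = 1/900 (O = 1/((50 + 0)*18) = (1/18)/50 = (1/50)*(1/18) = 1/900 ≈ 0.0011111)
K(N, v) = -28 (K(N, v) = -8 - 20 = -28)
K(O, f(-4) - 14)*(-16) = -28*(-16) = 448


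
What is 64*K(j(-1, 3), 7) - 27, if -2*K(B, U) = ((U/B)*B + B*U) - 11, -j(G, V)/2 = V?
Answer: 1445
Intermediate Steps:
j(G, V) = -2*V
K(B, U) = 11/2 - U/2 - B*U/2 (K(B, U) = -(((U/B)*B + B*U) - 11)/2 = -((U + B*U) - 11)/2 = -(-11 + U + B*U)/2 = 11/2 - U/2 - B*U/2)
64*K(j(-1, 3), 7) - 27 = 64*(11/2 - ½*7 - ½*(-2*3)*7) - 27 = 64*(11/2 - 7/2 - ½*(-6)*7) - 27 = 64*(11/2 - 7/2 + 21) - 27 = 64*23 - 27 = 1472 - 27 = 1445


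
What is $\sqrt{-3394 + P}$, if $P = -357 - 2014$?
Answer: $i \sqrt{5765} \approx 75.928 i$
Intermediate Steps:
$P = -2371$
$\sqrt{-3394 + P} = \sqrt{-3394 - 2371} = \sqrt{-5765} = i \sqrt{5765}$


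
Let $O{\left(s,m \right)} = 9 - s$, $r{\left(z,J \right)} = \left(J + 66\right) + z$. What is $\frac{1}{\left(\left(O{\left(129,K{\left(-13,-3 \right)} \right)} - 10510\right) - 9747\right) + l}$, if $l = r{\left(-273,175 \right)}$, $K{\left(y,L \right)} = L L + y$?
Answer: $- \frac{1}{20409} \approx -4.8998 \cdot 10^{-5}$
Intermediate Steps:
$r{\left(z,J \right)} = 66 + J + z$ ($r{\left(z,J \right)} = \left(66 + J\right) + z = 66 + J + z$)
$K{\left(y,L \right)} = y + L^{2}$ ($K{\left(y,L \right)} = L^{2} + y = y + L^{2}$)
$l = -32$ ($l = 66 + 175 - 273 = -32$)
$\frac{1}{\left(\left(O{\left(129,K{\left(-13,-3 \right)} \right)} - 10510\right) - 9747\right) + l} = \frac{1}{\left(\left(\left(9 - 129\right) - 10510\right) - 9747\right) - 32} = \frac{1}{\left(\left(-120 - 10510\right) - 9747\right) - 32} = \frac{1}{\left(-10630 - 9747\right) - 32} = \frac{1}{-20377 - 32} = \frac{1}{-20409} = - \frac{1}{20409}$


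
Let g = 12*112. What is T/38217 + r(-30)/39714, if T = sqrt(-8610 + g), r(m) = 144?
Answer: 24/6619 + I*sqrt(7266)/38217 ≈ 0.0036259 + 0.0022304*I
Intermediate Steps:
g = 1344
T = I*sqrt(7266) (T = sqrt(-8610 + 1344) = sqrt(-7266) = I*sqrt(7266) ≈ 85.241*I)
T/38217 + r(-30)/39714 = (I*sqrt(7266))/38217 + 144/39714 = (I*sqrt(7266))*(1/38217) + 144*(1/39714) = I*sqrt(7266)/38217 + 24/6619 = 24/6619 + I*sqrt(7266)/38217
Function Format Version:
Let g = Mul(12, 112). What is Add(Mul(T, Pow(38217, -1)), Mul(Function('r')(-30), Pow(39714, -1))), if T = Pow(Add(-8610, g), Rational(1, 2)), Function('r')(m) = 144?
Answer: Add(Rational(24, 6619), Mul(Rational(1, 38217), I, Pow(7266, Rational(1, 2)))) ≈ Add(0.0036259, Mul(0.0022304, I))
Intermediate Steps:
g = 1344
T = Mul(I, Pow(7266, Rational(1, 2))) (T = Pow(Add(-8610, 1344), Rational(1, 2)) = Pow(-7266, Rational(1, 2)) = Mul(I, Pow(7266, Rational(1, 2))) ≈ Mul(85.241, I))
Add(Mul(T, Pow(38217, -1)), Mul(Function('r')(-30), Pow(39714, -1))) = Add(Mul(Mul(I, Pow(7266, Rational(1, 2))), Pow(38217, -1)), Mul(144, Pow(39714, -1))) = Add(Mul(Mul(I, Pow(7266, Rational(1, 2))), Rational(1, 38217)), Mul(144, Rational(1, 39714))) = Add(Mul(Rational(1, 38217), I, Pow(7266, Rational(1, 2))), Rational(24, 6619)) = Add(Rational(24, 6619), Mul(Rational(1, 38217), I, Pow(7266, Rational(1, 2))))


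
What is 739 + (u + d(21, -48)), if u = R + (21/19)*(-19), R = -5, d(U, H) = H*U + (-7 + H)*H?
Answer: 2345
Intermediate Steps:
d(U, H) = H*U + H*(-7 + H)
u = -26 (u = -5 + (21/19)*(-19) = -5 - 21 = -26)
739 + (u + d(21, -48)) = 739 + (-26 - 48*(-7 - 48 + 21)) = 739 + (-26 - 48*(-34)) = 739 + (-26 + 1632) = 739 + 1606 = 2345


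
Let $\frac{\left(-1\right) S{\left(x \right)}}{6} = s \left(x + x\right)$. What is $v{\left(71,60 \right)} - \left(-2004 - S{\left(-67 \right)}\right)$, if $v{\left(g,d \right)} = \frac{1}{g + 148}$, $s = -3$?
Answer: $- \frac{89351}{219} \approx -408.0$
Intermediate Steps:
$v{\left(g,d \right)} = \frac{1}{148 + g}$
$S{\left(x \right)} = 36 x$ ($S{\left(x \right)} = - 6 \left(- 3 \left(x + x\right)\right) = - 6 \left(- 3 \cdot 2 x\right) = - 6 \left(- 6 x\right) = 36 x$)
$v{\left(71,60 \right)} - \left(-2004 - S{\left(-67 \right)}\right) = \frac{1}{148 + 71} - \left(-2004 - 36 \left(-67\right)\right) = \frac{1}{219} - \left(-2004 - -2412\right) = \frac{1}{219} - \left(-2004 + 2412\right) = \frac{1}{219} - 408 = - \frac{89351}{219}$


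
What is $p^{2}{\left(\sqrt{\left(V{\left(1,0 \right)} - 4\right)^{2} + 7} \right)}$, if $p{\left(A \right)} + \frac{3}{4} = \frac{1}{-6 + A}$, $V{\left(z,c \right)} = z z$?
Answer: $\frac{25}{16} \approx 1.5625$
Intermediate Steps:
$V{\left(z,c \right)} = z^{2}$
$p{\left(A \right)} = - \frac{3}{4} + \frac{1}{-6 + A}$
$p^{2}{\left(\sqrt{\left(V{\left(1,0 \right)} - 4\right)^{2} + 7} \right)} = \left(\frac{22 - 3 \sqrt{\left(1^{2} - 4\right)^{2} + 7}}{4 \left(-6 + \sqrt{\left(1^{2} - 4\right)^{2} + 7}\right)}\right)^{2} = \left(\frac{22 - 3 \sqrt{\left(1 - 4\right)^{2} + 7}}{4 \left(-6 + \sqrt{\left(1 - 4\right)^{2} + 7}\right)}\right)^{2} = \left(\frac{22 - 3 \sqrt{\left(-3\right)^{2} + 7}}{4 \left(-6 + \sqrt{\left(-3\right)^{2} + 7}\right)}\right)^{2} = \left(\frac{22 - 3 \sqrt{9 + 7}}{4 \left(-6 + \sqrt{9 + 7}\right)}\right)^{2} = \left(\frac{22 - 3 \sqrt{16}}{4 \left(-6 + \sqrt{16}\right)}\right)^{2} = \left(\frac{22 - 12}{4 \left(-6 + 4\right)}\right)^{2} = \left(\frac{22 - 12}{4 \left(-2\right)}\right)^{2} = \left(\frac{1}{4} \left(- \frac{1}{2}\right) 10\right)^{2} = \left(- \frac{5}{4}\right)^{2} = \frac{25}{16}$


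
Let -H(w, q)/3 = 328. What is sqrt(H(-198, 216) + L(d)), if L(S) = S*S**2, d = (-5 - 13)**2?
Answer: 2*sqrt(8502810) ≈ 5831.9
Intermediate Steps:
H(w, q) = -984 (H(w, q) = -3*328 = -984)
d = 324 (d = (-18)**2 = 324)
L(S) = S**3
sqrt(H(-198, 216) + L(d)) = sqrt(-984 + 324**3) = sqrt(-984 + 34012224) = sqrt(34011240) = 2*sqrt(8502810)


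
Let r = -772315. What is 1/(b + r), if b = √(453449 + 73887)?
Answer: -772315/596469931889 - 2*√131834/596469931889 ≈ -1.2960e-6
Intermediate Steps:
b = 2*√131834 (b = √527336 = 2*√131834 ≈ 726.18)
1/(b + r) = 1/(2*√131834 - 772315) = 1/(-772315 + 2*√131834)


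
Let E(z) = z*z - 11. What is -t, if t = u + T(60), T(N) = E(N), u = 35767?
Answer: -39356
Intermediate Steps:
E(z) = -11 + z**2 (E(z) = z**2 - 11 = -11 + z**2)
T(N) = -11 + N**2
t = 39356 (t = 35767 + (-11 + 60**2) = 35767 + (-11 + 3600) = 35767 + 3589 = 39356)
-t = -1*39356 = -39356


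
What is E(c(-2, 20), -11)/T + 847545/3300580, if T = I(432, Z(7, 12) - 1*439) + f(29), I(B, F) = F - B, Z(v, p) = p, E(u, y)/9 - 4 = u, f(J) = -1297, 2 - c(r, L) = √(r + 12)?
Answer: 82453785/355802524 + 9*√10/2156 ≈ 0.24494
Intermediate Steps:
c(r, L) = 2 - √(12 + r) (c(r, L) = 2 - √(r + 12) = 2 - √(12 + r))
E(u, y) = 36 + 9*u
T = -2156 (T = ((12 - 1*439) - 1*432) - 1297 = ((12 - 439) - 432) - 1297 = (-427 - 432) - 1297 = -859 - 1297 = -2156)
E(c(-2, 20), -11)/T + 847545/3300580 = (36 + 9*(2 - √(12 - 2)))/(-2156) + 847545/3300580 = (36 + 9*(2 - √10))*(-1/2156) + 847545*(1/3300580) = (36 + (18 - 9*√10))*(-1/2156) + 169509/660116 = (54 - 9*√10)*(-1/2156) + 169509/660116 = (-27/1078 + 9*√10/2156) + 169509/660116 = 82453785/355802524 + 9*√10/2156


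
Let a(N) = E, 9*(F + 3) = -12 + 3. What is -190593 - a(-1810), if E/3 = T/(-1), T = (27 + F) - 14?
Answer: -190566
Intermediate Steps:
F = -4 (F = -3 + (-12 + 3)/9 = -3 + (1/9)*(-9) = -3 - 1 = -4)
T = 9 (T = (27 - 4) - 14 = 23 - 14 = 9)
E = -27 (E = 3*(9/(-1)) = 3*(-1*9) = 3*(-9) = -27)
a(N) = -27
-190593 - a(-1810) = -190593 - 1*(-27) = -190593 + 27 = -190566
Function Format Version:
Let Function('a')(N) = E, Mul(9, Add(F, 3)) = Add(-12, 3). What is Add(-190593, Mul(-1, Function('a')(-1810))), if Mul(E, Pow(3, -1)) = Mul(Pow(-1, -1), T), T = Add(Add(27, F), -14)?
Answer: -190566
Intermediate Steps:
F = -4 (F = Add(-3, Mul(Rational(1, 9), Add(-12, 3))) = Add(-3, Mul(Rational(1, 9), -9)) = Add(-3, -1) = -4)
T = 9 (T = Add(Add(27, -4), -14) = Add(23, -14) = 9)
E = -27 (E = Mul(3, Mul(Pow(-1, -1), 9)) = Mul(3, Mul(-1, 9)) = Mul(3, -9) = -27)
Function('a')(N) = -27
Add(-190593, Mul(-1, Function('a')(-1810))) = Add(-190593, Mul(-1, -27)) = Add(-190593, 27) = -190566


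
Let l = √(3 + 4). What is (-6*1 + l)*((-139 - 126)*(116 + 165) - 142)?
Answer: 447642 - 74607*√7 ≈ 2.5025e+5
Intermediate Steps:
l = √7 ≈ 2.6458
(-6*1 + l)*((-139 - 126)*(116 + 165) - 142) = (-6*1 + √7)*((-139 - 126)*(116 + 165) - 142) = (-6 + √7)*(-265*281 - 142) = (-6 + √7)*(-74465 - 142) = (-6 + √7)*(-74607) = 447642 - 74607*√7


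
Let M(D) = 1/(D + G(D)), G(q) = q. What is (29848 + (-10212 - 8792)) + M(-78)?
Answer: 1691663/156 ≈ 10844.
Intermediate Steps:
M(D) = 1/(2*D) (M(D) = 1/(D + D) = 1/(2*D))
(29848 + (-10212 - 8792)) + M(-78) = (29848 + (-10212 - 8792)) + (1/2)/(-78) = (29848 - 19004) + (1/2)*(-1/78) = 10844 - 1/156 = 1691663/156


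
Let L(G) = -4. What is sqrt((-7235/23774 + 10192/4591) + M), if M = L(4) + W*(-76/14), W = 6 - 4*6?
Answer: sqrt(55822482236924032070)/764025038 ≈ 9.7791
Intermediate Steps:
W = -18 (W = 6 - 24 = -18)
M = 656/7 (M = -4 - (-1368)/14 = -4 - 18*(-38/7) = -4 + 684/7 = 656/7 ≈ 93.714)
sqrt((-7235/23774 + 10192/4591) + M) = sqrt((-7235/23774 + 10192/4591) + 656/7) = sqrt(209088723/109146434 + 656/7) = sqrt(73063681765/764025038) = sqrt(55822482236924032070)/764025038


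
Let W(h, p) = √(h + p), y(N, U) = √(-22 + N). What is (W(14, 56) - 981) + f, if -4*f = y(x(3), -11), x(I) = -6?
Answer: -981 + √70 - I*√7/2 ≈ -972.63 - 1.3229*I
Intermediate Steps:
f = -I*√7/2 (f = -√(-22 - 6)/4 = -I*√7/2 ≈ -1.3229*I)
(W(14, 56) - 981) + f = (√(14 + 56) - 981) - I*√7/2 = (√70 - 981) - I*√7/2 = (-981 + √70) - I*√7/2 = -981 + √70 - I*√7/2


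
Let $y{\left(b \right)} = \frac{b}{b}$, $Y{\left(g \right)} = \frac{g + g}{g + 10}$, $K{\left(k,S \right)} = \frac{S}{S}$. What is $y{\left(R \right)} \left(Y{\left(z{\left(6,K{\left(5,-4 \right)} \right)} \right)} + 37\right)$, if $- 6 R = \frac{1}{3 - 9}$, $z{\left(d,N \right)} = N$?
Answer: $\frac{409}{11} \approx 37.182$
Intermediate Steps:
$K{\left(k,S \right)} = 1$
$Y{\left(g \right)} = \frac{2 g}{10 + g}$
$R = \frac{1}{36}$ ($R = - \frac{1}{6 \left(3 - 9\right)} = - \frac{1}{6 \left(-6\right)} = \left(- \frac{1}{6}\right) \left(- \frac{1}{6}\right) = \frac{1}{36} \approx 0.027778$)
$y{\left(b \right)} = 1$
$y{\left(R \right)} \left(Y{\left(z{\left(6,K{\left(5,-4 \right)} \right)} \right)} + 37\right) = 1 \left(2 \cdot 1 \frac{1}{10 + 1} + 37\right) = 1 \left(2 \cdot 1 \cdot \frac{1}{11} + 37\right) = 1 \left(\frac{2}{11} + 37\right) = 1 \cdot \frac{409}{11} = \frac{409}{11}$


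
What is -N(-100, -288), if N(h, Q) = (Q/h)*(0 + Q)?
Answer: 20736/25 ≈ 829.44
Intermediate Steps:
N(h, Q) = Q²/h (N(h, Q) = (Q/h)*Q = Q²/h)
-N(-100, -288) = -(-288)²/(-100) = -82944*(-1)/100 = -1*(-20736/25) = 20736/25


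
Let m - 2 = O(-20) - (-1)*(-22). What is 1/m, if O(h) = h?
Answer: -1/40 ≈ -0.025000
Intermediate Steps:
m = -40 (m = 2 + (-20 - (-1)*(-22)) = 2 + (-20 - 1*22) = 2 + (-20 - 22) = 2 - 42 = -40)
1/m = 1/(-40) = -1/40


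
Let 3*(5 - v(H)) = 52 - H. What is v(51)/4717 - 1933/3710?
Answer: -515131/990570 ≈ -0.52003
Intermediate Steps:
v(H) = -37/3 + H/3 (v(H) = 5 - (52 - H)/3 = 5 + (-52/3 + H/3) = -37/3 + H/3)
v(51)/4717 - 1933/3710 = (-37/3 + (1/3)*51)/4717 - 1933/3710 = (-37/3 + 17)*(1/4717) - 1933*1/3710 = (14/3)*(1/4717) - 1933/3710 = 14/14151 - 1933/3710 = -515131/990570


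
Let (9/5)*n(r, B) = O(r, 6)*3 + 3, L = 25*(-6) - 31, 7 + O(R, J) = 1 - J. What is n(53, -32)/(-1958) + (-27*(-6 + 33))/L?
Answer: 390191/96654 ≈ 4.0370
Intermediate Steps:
O(R, J) = -6 - J (O(R, J) = -7 + (1 - J) = -6 - J)
L = -181 (L = -150 - 31 = -181)
n(r, B) = -55/3 (n(r, B) = 5*((-6 - 1*6)*3 + 3)/9 = 5*((-6 - 6)*3 + 3)/9 = 5*(-12*3 + 3)/9 = 5*(-36 + 3)/9 = (5/9)*(-33) = -55/3)
n(53, -32)/(-1958) + (-27*(-6 + 33))/L = -55/3/(-1958) - 27*(-6 + 33)/(-181) = -55/3*(-1/1958) - 27*27*(-1/181) = 5/534 - 729*(-1/181) = 5/534 + 729/181 = 390191/96654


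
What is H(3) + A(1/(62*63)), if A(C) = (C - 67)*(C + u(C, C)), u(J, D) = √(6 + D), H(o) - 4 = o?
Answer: 106536151/15256836 - 261701*√10171658/5085612 ≈ -157.14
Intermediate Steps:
H(o) = 4 + o
A(C) = (-67 + C)*(C + √(6 + C)) (A(C) = (C - 67)*(C + √(6 + C)) = (-67 + C)*(C + √(6 + C)))
H(3) + A(1/(62*63)) = (4 + 3) + ((1/(62*63))² - 67/(62*63) - 67*√(6 + 1/(62*63)) + (1/(62*63))*√(6 + 1/(62*63))) = 7 + (((1/62)*(1/63))² - 67/(62*63) - 67*√(6 + (1/62)*(1/63)) + ((1/62)*(1/63))*√(6 + (1/62)*(1/63))) = 7 + ((1/3906)² - 67*1/3906 - 67*√(6 + 1/3906) + √(6 + 1/3906)/3906) = 7 + (1/15256836 - 67/3906 - 67*√10171658/1302 + √(23437/3906)/3906) = 7 + (1/15256836 - 67/3906 - 67*√10171658/1302 + (√10171658/1302)/3906) = 7 + (1/15256836 - 67/3906 - 67*√10171658/1302 + √10171658/5085612) = 7 + (-261701/15256836 - 261701*√10171658/5085612) = 106536151/15256836 - 261701*√10171658/5085612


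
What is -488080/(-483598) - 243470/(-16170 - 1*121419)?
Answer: 92448022090/33268882611 ≈ 2.7788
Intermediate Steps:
-488080/(-483598) - 243470/(-16170 - 1*121419) = -488080*(-1/483598) - 243470/(-16170 - 121419) = 244040/241799 - 243470/(-137589) = 244040/241799 - 243470*(-1/137589) = 244040/241799 + 243470/137589 = 92448022090/33268882611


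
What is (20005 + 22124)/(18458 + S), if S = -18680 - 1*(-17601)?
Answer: 4681/1931 ≈ 2.4241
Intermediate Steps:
S = -1079 (S = -18680 + 17601 = -1079)
(20005 + 22124)/(18458 + S) = (20005 + 22124)/(18458 - 1079) = 42129/17379 = 42129*(1/17379) = 4681/1931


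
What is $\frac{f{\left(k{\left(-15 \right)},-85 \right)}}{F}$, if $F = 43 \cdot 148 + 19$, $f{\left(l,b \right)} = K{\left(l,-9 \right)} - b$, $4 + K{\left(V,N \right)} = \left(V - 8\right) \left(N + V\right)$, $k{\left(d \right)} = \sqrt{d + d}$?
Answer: $\frac{123}{6383} - \frac{17 i \sqrt{30}}{6383} \approx 0.01927 - 0.014588 i$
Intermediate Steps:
$k{\left(d \right)} = \sqrt{2} \sqrt{d}$ ($k{\left(d \right)} = \sqrt{2 d} = \sqrt{2} \sqrt{d}$)
$K{\left(V,N \right)} = -4 + \left(-8 + V\right) \left(N + V\right)$ ($K{\left(V,N \right)} = -4 + \left(V - 8\right) \left(N + V\right) = -4 + \left(-8 + V\right) \left(N + V\right)$)
$f{\left(l,b \right)} = 68 + l^{2} - b - 17 l$ ($f{\left(l,b \right)} = \left(-4 + l^{2} - -72 - 8 l - 9 l\right) - b = \left(-4 + l^{2} + 72 - 8 l - 9 l\right) - b = \left(68 + l^{2} - 17 l\right) - b = 68 + l^{2} - b - 17 l$)
$F = 6383$ ($F = 6364 + 19 = 6383$)
$\frac{f{\left(k{\left(-15 \right)},-85 \right)}}{F} = \frac{68 + \left(\sqrt{2} \sqrt{-15}\right)^{2} - -85 - 17 \sqrt{2} \sqrt{-15}}{6383} = \left(68 + \left(\sqrt{2} i \sqrt{15}\right)^{2} + 85 - 17 \sqrt{2} i \sqrt{15}\right) \frac{1}{6383} = \left(68 + \left(i \sqrt{30}\right)^{2} + 85 - 17 i \sqrt{30}\right) \frac{1}{6383} = \left(68 - 30 + 85 - 17 i \sqrt{30}\right) \frac{1}{6383} = \left(123 - 17 i \sqrt{30}\right) \frac{1}{6383} = \frac{123}{6383} - \frac{17 i \sqrt{30}}{6383}$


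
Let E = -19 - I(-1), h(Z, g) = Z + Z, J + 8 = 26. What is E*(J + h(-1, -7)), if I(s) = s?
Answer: -288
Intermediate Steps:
J = 18 (J = -8 + 26 = 18)
h(Z, g) = 2*Z
E = -18 (E = -19 - 1*(-1) = -19 + 1 = -18)
E*(J + h(-1, -7)) = -18*(18 + 2*(-1)) = -18*(18 - 2) = -18*16 = -288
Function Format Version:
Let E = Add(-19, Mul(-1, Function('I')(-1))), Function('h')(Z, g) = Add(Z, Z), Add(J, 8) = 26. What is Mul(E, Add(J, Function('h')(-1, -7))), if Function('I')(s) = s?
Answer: -288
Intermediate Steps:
J = 18 (J = Add(-8, 26) = 18)
Function('h')(Z, g) = Mul(2, Z)
E = -18 (E = Add(-19, Mul(-1, -1)) = Add(-19, 1) = -18)
Mul(E, Add(J, Function('h')(-1, -7))) = Mul(-18, Add(18, Mul(2, -1))) = Mul(-18, Add(18, -2)) = Mul(-18, 16) = -288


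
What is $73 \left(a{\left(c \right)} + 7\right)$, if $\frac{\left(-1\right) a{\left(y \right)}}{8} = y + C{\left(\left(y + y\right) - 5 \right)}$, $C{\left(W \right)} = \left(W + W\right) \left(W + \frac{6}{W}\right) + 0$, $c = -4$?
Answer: $-201553$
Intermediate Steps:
$C{\left(W \right)} = 2 W \left(W + \frac{6}{W}\right)$ ($C{\left(W \right)} = 2 W \left(W + \frac{6}{W}\right) + 0 = 2 W \left(W + \frac{6}{W}\right)$)
$a{\left(y \right)} = -96 - 16 \left(-5 + 2 y\right)^{2} - 8 y$ ($a{\left(y \right)} = - 8 \left(y + \left(12 + 2 \left(\left(y + y\right) - 5\right)^{2}\right)\right) = - 8 \left(y + \left(12 + 2 \left(2 y - 5\right)^{2}\right)\right) = - 8 \left(y + \left(12 + 2 \left(-5 + 2 y\right)^{2}\right)\right) = - 8 \left(12 + y + 2 \left(-5 + 2 y\right)^{2}\right) = -96 - 16 \left(-5 + 2 y\right)^{2} - 8 y$)
$73 \left(a{\left(c \right)} + 7\right) = 73 \left(\left(-496 - 64 \left(-4\right)^{2} + 312 \left(-4\right)\right) + 7\right) = 73 \left(\left(-496 - 1024 - 1248\right) + 7\right) = 73 \left(-2768 + 7\right) = 73 \left(-2761\right) = -201553$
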